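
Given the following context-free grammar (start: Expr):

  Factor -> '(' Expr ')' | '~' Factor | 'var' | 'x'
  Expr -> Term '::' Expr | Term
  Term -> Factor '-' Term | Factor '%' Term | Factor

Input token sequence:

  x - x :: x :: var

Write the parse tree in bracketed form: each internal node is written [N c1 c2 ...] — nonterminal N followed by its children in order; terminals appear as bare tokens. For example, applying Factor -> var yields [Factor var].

[Expr [Term [Factor x] - [Term [Factor x]]] :: [Expr [Term [Factor x]] :: [Expr [Term [Factor var]]]]]

Expr
Term :: Expr
Factor - Term :: Expr
x - Term :: Expr
x - Factor :: Expr
x - x :: Expr
x - x :: Term :: Expr
x - x :: Factor :: Expr
x - x :: x :: Expr
x - x :: x :: Term
x - x :: x :: Factor
x - x :: x :: var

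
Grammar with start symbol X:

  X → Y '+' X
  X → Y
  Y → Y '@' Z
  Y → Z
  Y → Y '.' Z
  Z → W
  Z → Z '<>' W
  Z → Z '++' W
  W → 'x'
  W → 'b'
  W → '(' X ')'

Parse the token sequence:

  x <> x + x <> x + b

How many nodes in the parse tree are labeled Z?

5

[X [Y [Z [Z [W x]] <> [W x]]] + [X [Y [Z [Z [W x]] <> [W x]]] + [X [Y [Z [W b]]]]]]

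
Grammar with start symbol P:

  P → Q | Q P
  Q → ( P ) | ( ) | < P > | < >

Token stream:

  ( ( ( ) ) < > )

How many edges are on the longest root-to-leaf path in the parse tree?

6

[P [Q ( [P [Q ( [P [Q ( )]] )] [P [Q < >]]] )]]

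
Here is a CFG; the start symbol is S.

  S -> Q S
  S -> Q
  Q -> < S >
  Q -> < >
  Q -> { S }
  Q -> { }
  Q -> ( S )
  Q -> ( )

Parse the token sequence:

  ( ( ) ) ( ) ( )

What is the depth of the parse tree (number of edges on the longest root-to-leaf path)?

4

[S [Q ( [S [Q ( )]] )] [S [Q ( )] [S [Q ( )]]]]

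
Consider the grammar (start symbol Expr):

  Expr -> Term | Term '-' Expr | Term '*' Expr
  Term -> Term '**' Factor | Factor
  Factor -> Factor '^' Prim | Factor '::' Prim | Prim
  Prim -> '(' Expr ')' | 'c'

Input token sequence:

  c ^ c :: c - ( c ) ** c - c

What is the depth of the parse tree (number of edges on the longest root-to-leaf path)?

10

[Expr [Term [Factor [Factor [Factor [Prim c]] ^ [Prim c]] :: [Prim c]]] - [Expr [Term [Term [Factor [Prim ( [Expr [Term [Factor [Prim c]]]] )]]] ** [Factor [Prim c]]] - [Expr [Term [Factor [Prim c]]]]]]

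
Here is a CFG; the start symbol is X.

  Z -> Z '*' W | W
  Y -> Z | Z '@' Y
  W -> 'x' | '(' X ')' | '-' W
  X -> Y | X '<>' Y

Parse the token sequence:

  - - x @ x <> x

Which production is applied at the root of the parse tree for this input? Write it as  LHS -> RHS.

X -> X '<>' Y

[X [X [Y [Z [W - [W - [W x]]]] @ [Y [Z [W x]]]]] <> [Y [Z [W x]]]]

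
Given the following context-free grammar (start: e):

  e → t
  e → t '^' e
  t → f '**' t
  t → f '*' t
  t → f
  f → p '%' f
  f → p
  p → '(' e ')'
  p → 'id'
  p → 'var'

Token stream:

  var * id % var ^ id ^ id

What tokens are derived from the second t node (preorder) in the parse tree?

[e [t [f [p var]] * [t [f [p id] % [f [p var]]]]] ^ [e [t [f [p id]]] ^ [e [t [f [p id]]]]]]

id % var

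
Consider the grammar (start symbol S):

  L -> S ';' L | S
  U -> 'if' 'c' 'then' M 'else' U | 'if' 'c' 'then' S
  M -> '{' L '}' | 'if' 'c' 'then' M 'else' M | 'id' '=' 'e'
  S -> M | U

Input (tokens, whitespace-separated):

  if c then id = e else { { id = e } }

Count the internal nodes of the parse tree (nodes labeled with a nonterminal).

[S [M if c then [M id = e] else [M { [L [S [M { [L [S [M id = e]]] }]]] }]]]

10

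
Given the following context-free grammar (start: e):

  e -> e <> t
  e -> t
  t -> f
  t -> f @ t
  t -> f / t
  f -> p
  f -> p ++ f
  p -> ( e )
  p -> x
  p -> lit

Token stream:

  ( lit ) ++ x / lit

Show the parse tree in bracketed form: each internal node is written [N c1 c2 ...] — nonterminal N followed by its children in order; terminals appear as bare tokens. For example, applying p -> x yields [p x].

e
t
f / t
p ++ f / t
( e ) ++ f / t
( t ) ++ f / t
( f ) ++ f / t
( p ) ++ f / t
( lit ) ++ f / t
( lit ) ++ p / t
( lit ) ++ x / t
( lit ) ++ x / f
( lit ) ++ x / p
( lit ) ++ x / lit

[e [t [f [p ( [e [t [f [p lit]]]] )] ++ [f [p x]]] / [t [f [p lit]]]]]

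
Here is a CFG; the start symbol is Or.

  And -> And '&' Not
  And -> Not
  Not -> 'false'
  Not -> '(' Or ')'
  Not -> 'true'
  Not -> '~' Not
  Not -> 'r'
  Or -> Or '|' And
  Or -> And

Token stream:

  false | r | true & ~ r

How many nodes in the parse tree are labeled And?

[Or [Or [Or [And [Not false]]] | [And [Not r]]] | [And [And [Not true]] & [Not ~ [Not r]]]]

4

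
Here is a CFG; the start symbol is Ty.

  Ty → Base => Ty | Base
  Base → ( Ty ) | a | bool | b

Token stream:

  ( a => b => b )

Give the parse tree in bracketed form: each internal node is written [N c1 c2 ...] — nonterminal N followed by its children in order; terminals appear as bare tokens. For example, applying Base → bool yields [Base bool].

Ty
Base
( Ty )
( Base => Ty )
( a => Ty )
( a => Base => Ty )
( a => b => Ty )
( a => b => Base )
( a => b => b )

[Ty [Base ( [Ty [Base a] => [Ty [Base b] => [Ty [Base b]]]] )]]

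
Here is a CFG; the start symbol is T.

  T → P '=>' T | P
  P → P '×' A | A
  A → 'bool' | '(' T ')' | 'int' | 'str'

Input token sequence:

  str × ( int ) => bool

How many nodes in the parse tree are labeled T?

[T [P [P [A str]] × [A ( [T [P [A int]]] )]] => [T [P [A bool]]]]

3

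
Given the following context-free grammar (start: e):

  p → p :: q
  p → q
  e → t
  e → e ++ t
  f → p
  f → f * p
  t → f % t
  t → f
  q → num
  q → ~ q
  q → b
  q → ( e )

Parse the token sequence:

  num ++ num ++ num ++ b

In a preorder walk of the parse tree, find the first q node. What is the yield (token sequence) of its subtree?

[e [e [e [e [t [f [p [q num]]]]] ++ [t [f [p [q num]]]]] ++ [t [f [p [q num]]]]] ++ [t [f [p [q b]]]]]

num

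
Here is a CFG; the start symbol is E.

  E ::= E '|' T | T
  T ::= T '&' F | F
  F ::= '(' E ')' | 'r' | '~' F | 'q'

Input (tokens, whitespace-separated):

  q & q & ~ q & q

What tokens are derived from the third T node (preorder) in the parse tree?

q & q

[E [T [T [T [T [F q]] & [F q]] & [F ~ [F q]]] & [F q]]]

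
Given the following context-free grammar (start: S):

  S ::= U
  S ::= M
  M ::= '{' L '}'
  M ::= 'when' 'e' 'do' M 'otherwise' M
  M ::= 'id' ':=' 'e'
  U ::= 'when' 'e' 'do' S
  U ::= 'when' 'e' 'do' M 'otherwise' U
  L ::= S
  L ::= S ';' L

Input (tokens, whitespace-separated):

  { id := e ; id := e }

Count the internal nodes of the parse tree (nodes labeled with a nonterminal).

8

[S [M { [L [S [M id := e]] ; [L [S [M id := e]]]] }]]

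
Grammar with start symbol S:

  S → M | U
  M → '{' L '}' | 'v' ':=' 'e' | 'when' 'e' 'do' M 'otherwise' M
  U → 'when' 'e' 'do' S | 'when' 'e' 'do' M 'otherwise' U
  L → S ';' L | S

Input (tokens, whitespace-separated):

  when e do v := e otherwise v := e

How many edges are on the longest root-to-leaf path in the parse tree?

[S [M when e do [M v := e] otherwise [M v := e]]]

3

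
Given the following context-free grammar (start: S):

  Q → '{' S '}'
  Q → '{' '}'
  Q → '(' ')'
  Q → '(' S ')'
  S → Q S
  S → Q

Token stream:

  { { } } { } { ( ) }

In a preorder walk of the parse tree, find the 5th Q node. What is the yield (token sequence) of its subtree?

( )

[S [Q { [S [Q { }]] }] [S [Q { }] [S [Q { [S [Q ( )]] }]]]]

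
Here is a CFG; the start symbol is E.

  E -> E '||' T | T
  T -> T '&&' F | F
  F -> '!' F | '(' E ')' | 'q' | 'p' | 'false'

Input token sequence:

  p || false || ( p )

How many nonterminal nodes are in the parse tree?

[E [E [E [T [F p]]] || [T [F false]]] || [T [F ( [E [T [F p]]] )]]]

12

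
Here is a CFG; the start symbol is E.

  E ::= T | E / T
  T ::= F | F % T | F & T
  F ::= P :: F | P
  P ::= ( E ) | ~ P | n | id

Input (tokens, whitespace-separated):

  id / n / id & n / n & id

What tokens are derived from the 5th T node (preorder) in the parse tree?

[E [E [E [E [T [F [P id]]]] / [T [F [P n]]]] / [T [F [P id]] & [T [F [P n]]]]] / [T [F [P n]] & [T [F [P id]]]]]

n & id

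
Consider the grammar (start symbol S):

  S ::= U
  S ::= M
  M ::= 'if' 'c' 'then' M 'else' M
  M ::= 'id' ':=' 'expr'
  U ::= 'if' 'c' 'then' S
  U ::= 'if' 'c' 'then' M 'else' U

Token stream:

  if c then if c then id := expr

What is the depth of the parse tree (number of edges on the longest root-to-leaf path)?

6

[S [U if c then [S [U if c then [S [M id := expr]]]]]]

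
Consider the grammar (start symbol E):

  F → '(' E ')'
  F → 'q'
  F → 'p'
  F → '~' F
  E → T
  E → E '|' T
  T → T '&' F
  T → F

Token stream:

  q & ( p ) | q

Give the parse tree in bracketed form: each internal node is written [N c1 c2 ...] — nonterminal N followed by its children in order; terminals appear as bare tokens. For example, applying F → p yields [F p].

[E [E [T [T [F q]] & [F ( [E [T [F p]]] )]]] | [T [F q]]]

E
E | T
T | T
T & F | T
F & F | T
q & F | T
q & ( E ) | T
q & ( T ) | T
q & ( F ) | T
q & ( p ) | T
q & ( p ) | F
q & ( p ) | q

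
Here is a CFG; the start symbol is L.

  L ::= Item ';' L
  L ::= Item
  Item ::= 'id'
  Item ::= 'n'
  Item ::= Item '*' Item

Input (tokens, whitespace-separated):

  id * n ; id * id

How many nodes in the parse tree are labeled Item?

[L [Item [Item id] * [Item n]] ; [L [Item [Item id] * [Item id]]]]

6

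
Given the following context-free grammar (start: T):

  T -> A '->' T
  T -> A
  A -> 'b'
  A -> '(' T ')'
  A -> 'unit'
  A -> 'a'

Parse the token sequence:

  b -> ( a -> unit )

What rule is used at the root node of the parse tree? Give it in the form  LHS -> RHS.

[T [A b] -> [T [A ( [T [A a] -> [T [A unit]]] )]]]

T -> A '->' T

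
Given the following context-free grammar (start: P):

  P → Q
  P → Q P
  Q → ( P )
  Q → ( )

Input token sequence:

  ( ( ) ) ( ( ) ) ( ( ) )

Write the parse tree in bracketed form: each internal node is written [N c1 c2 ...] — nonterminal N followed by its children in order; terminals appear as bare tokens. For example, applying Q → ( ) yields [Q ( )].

P
Q P
( P ) P
( Q ) P
( ( ) ) P
( ( ) ) Q P
( ( ) ) ( P ) P
( ( ) ) ( Q ) P
( ( ) ) ( ( ) ) P
( ( ) ) ( ( ) ) Q
( ( ) ) ( ( ) ) ( P )
( ( ) ) ( ( ) ) ( Q )
( ( ) ) ( ( ) ) ( ( ) )

[P [Q ( [P [Q ( )]] )] [P [Q ( [P [Q ( )]] )] [P [Q ( [P [Q ( )]] )]]]]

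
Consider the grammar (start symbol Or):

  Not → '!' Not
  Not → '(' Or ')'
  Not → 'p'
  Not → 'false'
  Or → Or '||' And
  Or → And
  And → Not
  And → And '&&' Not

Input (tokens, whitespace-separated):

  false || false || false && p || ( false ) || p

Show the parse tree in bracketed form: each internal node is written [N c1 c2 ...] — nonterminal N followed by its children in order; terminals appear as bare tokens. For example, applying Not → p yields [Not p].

Or
Or || And
Or || And || And
Or || And || And || And
Or || And || And || And || And
And || And || And || And || And
Not || And || And || And || And
false || And || And || And || And
false || Not || And || And || And
false || false || And || And || And
false || false || And && Not || And || And
false || false || Not && Not || And || And
false || false || false && Not || And || And
false || false || false && p || And || And
false || false || false && p || Not || And
false || false || false && p || ( Or ) || And
false || false || false && p || ( And ) || And
false || false || false && p || ( Not ) || And
false || false || false && p || ( false ) || And
false || false || false && p || ( false ) || Not
false || false || false && p || ( false ) || p

[Or [Or [Or [Or [Or [And [Not false]]] || [And [Not false]]] || [And [And [Not false]] && [Not p]]] || [And [Not ( [Or [And [Not false]]] )]]] || [And [Not p]]]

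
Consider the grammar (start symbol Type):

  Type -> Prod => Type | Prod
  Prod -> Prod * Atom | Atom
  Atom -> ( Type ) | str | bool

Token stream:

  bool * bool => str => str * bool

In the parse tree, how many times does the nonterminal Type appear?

[Type [Prod [Prod [Atom bool]] * [Atom bool]] => [Type [Prod [Atom str]] => [Type [Prod [Prod [Atom str]] * [Atom bool]]]]]

3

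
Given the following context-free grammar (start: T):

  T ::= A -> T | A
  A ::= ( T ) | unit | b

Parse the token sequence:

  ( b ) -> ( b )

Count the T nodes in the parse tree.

[T [A ( [T [A b]] )] -> [T [A ( [T [A b]] )]]]

4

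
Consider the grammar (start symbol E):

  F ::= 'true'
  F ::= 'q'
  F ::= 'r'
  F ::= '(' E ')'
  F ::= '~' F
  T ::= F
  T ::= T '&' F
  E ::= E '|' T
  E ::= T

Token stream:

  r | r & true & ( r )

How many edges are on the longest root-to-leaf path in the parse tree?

6

[E [E [T [F r]]] | [T [T [T [F r]] & [F true]] & [F ( [E [T [F r]]] )]]]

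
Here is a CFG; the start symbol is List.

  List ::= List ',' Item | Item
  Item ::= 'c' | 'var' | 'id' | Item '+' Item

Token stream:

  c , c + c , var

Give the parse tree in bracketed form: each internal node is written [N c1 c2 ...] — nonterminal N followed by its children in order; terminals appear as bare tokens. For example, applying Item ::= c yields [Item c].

List
List , Item
List , Item , Item
Item , Item , Item
c , Item , Item
c , Item + Item , Item
c , c + Item , Item
c , c + c , Item
c , c + c , var

[List [List [List [Item c]] , [Item [Item c] + [Item c]]] , [Item var]]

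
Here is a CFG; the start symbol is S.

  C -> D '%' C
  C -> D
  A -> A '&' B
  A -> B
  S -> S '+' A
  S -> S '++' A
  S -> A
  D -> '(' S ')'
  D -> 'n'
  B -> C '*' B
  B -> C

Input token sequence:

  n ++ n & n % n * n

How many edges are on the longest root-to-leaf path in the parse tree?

6

[S [S [A [B [C [D n]]]]] ++ [A [A [B [C [D n]]]] & [B [C [D n] % [C [D n]]] * [B [C [D n]]]]]]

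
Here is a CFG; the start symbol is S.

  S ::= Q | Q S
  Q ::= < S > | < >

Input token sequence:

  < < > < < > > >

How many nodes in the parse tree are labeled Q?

[S [Q < [S [Q < >] [S [Q < [S [Q < >]] >]]] >]]

4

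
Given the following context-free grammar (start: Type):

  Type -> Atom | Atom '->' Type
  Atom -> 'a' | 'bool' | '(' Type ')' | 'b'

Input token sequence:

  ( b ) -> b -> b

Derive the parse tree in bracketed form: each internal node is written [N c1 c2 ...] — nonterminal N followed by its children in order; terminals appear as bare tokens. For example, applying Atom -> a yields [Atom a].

[Type [Atom ( [Type [Atom b]] )] -> [Type [Atom b] -> [Type [Atom b]]]]

Type
Atom -> Type
( Type ) -> Type
( Atom ) -> Type
( b ) -> Type
( b ) -> Atom -> Type
( b ) -> b -> Type
( b ) -> b -> Atom
( b ) -> b -> b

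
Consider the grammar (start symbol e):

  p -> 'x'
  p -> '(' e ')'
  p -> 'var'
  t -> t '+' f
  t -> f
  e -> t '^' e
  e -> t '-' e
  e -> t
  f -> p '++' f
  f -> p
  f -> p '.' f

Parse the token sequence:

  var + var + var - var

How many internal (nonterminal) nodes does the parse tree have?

14

[e [t [t [t [f [p var]]] + [f [p var]]] + [f [p var]]] - [e [t [f [p var]]]]]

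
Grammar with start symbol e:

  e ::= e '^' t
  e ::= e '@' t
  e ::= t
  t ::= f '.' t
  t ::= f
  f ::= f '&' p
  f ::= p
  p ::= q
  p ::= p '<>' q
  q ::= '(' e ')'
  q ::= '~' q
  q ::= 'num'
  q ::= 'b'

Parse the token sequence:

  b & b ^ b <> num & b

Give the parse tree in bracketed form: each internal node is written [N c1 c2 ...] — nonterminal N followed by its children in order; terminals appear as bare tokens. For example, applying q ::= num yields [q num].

[e [e [t [f [f [p [q b]]] & [p [q b]]]]] ^ [t [f [f [p [p [q b]] <> [q num]]] & [p [q b]]]]]

e
e ^ t
t ^ t
f ^ t
f & p ^ t
p & p ^ t
q & p ^ t
b & p ^ t
b & q ^ t
b & b ^ t
b & b ^ f
b & b ^ f & p
b & b ^ p & p
b & b ^ p <> q & p
b & b ^ q <> q & p
b & b ^ b <> q & p
b & b ^ b <> num & p
b & b ^ b <> num & q
b & b ^ b <> num & b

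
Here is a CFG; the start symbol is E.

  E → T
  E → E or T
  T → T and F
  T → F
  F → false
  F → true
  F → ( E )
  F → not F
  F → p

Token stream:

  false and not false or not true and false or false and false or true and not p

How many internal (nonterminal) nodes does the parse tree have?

[E [E [E [E [T [T [F false]] and [F not [F false]]]] or [T [T [F not [F true]]] and [F false]]] or [T [T [F false]] and [F false]]] or [T [T [F true]] and [F not [F p]]]]

23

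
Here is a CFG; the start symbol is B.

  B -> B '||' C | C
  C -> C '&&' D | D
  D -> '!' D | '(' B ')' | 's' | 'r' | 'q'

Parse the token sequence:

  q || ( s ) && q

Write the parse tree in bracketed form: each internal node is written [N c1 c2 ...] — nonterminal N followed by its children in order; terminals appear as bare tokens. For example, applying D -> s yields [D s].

B
B || C
C || C
D || C
q || C
q || C && D
q || D && D
q || ( B ) && D
q || ( C ) && D
q || ( D ) && D
q || ( s ) && D
q || ( s ) && q

[B [B [C [D q]]] || [C [C [D ( [B [C [D s]]] )]] && [D q]]]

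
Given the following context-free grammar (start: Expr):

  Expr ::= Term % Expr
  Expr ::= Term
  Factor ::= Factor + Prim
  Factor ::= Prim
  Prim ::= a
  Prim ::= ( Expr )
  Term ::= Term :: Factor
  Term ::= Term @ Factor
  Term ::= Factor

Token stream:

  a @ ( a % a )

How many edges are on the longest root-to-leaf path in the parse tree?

[Expr [Term [Term [Factor [Prim a]]] @ [Factor [Prim ( [Expr [Term [Factor [Prim a]]] % [Expr [Term [Factor [Prim a]]]]] )]]]]

9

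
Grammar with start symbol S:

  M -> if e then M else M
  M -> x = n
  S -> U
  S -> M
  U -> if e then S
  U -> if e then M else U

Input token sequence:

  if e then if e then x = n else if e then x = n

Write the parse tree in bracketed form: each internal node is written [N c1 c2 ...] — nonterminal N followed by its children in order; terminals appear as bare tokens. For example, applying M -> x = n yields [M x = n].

[S [U if e then [S [U if e then [M x = n] else [U if e then [S [M x = n]]]]]]]

S
U
if e then S
if e then U
if e then if e then M else U
if e then if e then x = n else U
if e then if e then x = n else if e then S
if e then if e then x = n else if e then M
if e then if e then x = n else if e then x = n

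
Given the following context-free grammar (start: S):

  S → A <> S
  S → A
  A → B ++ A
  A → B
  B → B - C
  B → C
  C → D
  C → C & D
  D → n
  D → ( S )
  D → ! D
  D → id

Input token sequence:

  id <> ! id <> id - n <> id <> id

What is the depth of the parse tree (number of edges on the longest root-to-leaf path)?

9

[S [A [B [C [D id]]]] <> [S [A [B [C [D ! [D id]]]]] <> [S [A [B [B [C [D id]]] - [C [D n]]]] <> [S [A [B [C [D id]]]] <> [S [A [B [C [D id]]]]]]]]]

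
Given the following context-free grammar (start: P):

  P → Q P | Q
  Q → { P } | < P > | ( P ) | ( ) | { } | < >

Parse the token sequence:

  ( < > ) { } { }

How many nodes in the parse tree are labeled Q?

[P [Q ( [P [Q < >]] )] [P [Q { }] [P [Q { }]]]]

4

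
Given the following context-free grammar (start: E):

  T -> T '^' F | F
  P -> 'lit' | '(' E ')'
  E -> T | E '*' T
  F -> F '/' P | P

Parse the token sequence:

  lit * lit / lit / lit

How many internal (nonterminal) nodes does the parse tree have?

12

[E [E [T [F [P lit]]]] * [T [F [F [F [P lit]] / [P lit]] / [P lit]]]]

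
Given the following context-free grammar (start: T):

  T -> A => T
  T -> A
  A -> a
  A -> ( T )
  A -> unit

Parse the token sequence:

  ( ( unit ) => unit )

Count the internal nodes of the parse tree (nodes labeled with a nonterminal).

8

[T [A ( [T [A ( [T [A unit]] )] => [T [A unit]]] )]]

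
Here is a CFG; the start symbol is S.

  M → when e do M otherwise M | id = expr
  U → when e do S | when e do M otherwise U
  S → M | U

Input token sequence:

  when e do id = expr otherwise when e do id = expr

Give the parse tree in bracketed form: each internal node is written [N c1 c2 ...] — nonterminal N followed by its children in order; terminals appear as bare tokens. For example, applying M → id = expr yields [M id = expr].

S
U
when e do M otherwise U
when e do id = expr otherwise U
when e do id = expr otherwise when e do S
when e do id = expr otherwise when e do M
when e do id = expr otherwise when e do id = expr

[S [U when e do [M id = expr] otherwise [U when e do [S [M id = expr]]]]]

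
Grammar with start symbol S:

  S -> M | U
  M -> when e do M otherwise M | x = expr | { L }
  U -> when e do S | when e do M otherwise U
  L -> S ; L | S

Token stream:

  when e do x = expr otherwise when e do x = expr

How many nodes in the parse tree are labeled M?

[S [U when e do [M x = expr] otherwise [U when e do [S [M x = expr]]]]]

2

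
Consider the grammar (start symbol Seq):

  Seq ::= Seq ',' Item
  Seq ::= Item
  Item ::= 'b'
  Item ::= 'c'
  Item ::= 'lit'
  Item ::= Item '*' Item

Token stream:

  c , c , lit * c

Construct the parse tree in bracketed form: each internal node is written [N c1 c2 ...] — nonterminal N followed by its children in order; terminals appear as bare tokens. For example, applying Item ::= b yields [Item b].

Seq
Seq , Item
Seq , Item , Item
Item , Item , Item
c , Item , Item
c , c , Item
c , c , Item * Item
c , c , lit * Item
c , c , lit * c

[Seq [Seq [Seq [Item c]] , [Item c]] , [Item [Item lit] * [Item c]]]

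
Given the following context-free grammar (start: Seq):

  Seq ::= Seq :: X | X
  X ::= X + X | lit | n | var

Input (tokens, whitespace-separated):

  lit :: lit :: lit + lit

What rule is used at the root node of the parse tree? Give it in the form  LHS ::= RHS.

Seq ::= Seq :: X

[Seq [Seq [Seq [X lit]] :: [X lit]] :: [X [X lit] + [X lit]]]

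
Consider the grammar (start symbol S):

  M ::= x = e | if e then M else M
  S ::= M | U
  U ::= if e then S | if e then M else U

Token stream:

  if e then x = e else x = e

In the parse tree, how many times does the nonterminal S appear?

1

[S [M if e then [M x = e] else [M x = e]]]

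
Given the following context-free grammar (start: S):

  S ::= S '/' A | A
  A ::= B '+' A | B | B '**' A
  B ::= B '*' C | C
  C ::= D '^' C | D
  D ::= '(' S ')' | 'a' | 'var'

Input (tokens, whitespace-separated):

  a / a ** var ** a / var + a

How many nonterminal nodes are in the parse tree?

[S [S [S [A [B [C [D a]]]]] / [A [B [C [D a]]] ** [A [B [C [D var]]] ** [A [B [C [D a]]]]]]] / [A [B [C [D var]]] + [A [B [C [D a]]]]]]

27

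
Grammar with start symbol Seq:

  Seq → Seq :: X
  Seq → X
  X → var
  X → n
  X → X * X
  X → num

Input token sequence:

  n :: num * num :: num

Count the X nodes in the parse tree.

[Seq [Seq [Seq [X n]] :: [X [X num] * [X num]]] :: [X num]]

5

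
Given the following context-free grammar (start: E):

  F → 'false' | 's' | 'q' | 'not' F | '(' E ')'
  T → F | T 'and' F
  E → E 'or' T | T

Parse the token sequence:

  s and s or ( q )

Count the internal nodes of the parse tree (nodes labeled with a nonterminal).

11

[E [E [T [T [F s]] and [F s]]] or [T [F ( [E [T [F q]]] )]]]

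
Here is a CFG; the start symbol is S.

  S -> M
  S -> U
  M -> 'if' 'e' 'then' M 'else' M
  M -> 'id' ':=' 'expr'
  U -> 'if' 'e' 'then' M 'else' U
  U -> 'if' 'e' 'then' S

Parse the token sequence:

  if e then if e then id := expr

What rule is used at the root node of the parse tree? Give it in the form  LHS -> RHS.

[S [U if e then [S [U if e then [S [M id := expr]]]]]]

S -> U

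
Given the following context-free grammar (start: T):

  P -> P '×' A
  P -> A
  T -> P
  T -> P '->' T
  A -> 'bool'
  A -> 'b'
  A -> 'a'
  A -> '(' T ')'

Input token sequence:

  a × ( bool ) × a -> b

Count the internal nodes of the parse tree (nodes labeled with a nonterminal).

[T [P [P [P [A a]] × [A ( [T [P [A bool]]] )]] × [A a]] -> [T [P [A b]]]]

13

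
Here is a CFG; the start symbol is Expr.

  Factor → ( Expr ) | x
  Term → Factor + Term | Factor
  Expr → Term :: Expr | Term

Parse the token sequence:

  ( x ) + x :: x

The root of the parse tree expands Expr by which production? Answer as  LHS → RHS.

[Expr [Term [Factor ( [Expr [Term [Factor x]]] )] + [Term [Factor x]]] :: [Expr [Term [Factor x]]]]

Expr → Term :: Expr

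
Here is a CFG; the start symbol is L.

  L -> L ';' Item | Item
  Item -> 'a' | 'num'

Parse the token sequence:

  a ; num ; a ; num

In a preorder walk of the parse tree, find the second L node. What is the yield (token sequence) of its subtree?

a ; num ; a

[L [L [L [L [Item a]] ; [Item num]] ; [Item a]] ; [Item num]]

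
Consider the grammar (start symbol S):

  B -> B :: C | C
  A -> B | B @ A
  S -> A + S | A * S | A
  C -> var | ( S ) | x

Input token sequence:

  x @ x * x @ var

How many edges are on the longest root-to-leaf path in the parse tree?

[S [A [B [C x]] @ [A [B [C x]]]] * [S [A [B [C x]] @ [A [B [C var]]]]]]

6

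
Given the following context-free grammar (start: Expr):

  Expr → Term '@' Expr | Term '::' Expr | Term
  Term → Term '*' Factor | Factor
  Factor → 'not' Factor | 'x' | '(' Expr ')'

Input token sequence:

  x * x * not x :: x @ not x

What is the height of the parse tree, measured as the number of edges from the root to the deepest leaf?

[Expr [Term [Term [Term [Factor x]] * [Factor x]] * [Factor not [Factor x]]] :: [Expr [Term [Factor x]] @ [Expr [Term [Factor not [Factor x]]]]]]

6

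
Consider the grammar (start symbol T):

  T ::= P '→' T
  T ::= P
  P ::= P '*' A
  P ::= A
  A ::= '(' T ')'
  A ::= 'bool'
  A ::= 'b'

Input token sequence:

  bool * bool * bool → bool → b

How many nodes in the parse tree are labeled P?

[T [P [P [P [A bool]] * [A bool]] * [A bool]] → [T [P [A bool]] → [T [P [A b]]]]]

5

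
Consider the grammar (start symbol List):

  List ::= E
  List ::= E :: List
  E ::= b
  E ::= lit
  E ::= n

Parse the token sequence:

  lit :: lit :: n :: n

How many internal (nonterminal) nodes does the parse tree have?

8

[List [E lit] :: [List [E lit] :: [List [E n] :: [List [E n]]]]]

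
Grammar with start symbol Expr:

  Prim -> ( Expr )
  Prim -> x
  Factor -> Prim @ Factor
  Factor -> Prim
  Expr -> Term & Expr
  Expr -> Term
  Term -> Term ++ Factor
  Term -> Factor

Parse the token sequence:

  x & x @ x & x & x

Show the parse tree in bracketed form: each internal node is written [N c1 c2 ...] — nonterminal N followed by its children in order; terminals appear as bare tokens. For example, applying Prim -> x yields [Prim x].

[Expr [Term [Factor [Prim x]]] & [Expr [Term [Factor [Prim x] @ [Factor [Prim x]]]] & [Expr [Term [Factor [Prim x]]] & [Expr [Term [Factor [Prim x]]]]]]]

Expr
Term & Expr
Factor & Expr
Prim & Expr
x & Expr
x & Term & Expr
x & Factor & Expr
x & Prim @ Factor & Expr
x & x @ Factor & Expr
x & x @ Prim & Expr
x & x @ x & Expr
x & x @ x & Term & Expr
x & x @ x & Factor & Expr
x & x @ x & Prim & Expr
x & x @ x & x & Expr
x & x @ x & x & Term
x & x @ x & x & Factor
x & x @ x & x & Prim
x & x @ x & x & x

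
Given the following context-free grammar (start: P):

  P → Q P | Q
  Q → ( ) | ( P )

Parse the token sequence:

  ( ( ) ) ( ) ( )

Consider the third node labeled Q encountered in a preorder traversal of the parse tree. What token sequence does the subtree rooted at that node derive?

( )

[P [Q ( [P [Q ( )]] )] [P [Q ( )] [P [Q ( )]]]]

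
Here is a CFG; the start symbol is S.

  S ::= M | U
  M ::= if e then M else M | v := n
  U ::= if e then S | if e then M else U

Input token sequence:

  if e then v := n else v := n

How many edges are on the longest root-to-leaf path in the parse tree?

3

[S [M if e then [M v := n] else [M v := n]]]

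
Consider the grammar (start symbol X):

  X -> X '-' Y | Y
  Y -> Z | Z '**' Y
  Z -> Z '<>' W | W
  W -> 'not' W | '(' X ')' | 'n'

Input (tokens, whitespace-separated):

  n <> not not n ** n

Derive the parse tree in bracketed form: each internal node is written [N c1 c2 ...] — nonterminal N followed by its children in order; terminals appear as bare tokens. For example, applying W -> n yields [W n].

X
Y
Z ** Y
Z <> W ** Y
W <> W ** Y
n <> W ** Y
n <> not W ** Y
n <> not not W ** Y
n <> not not n ** Y
n <> not not n ** Z
n <> not not n ** W
n <> not not n ** n

[X [Y [Z [Z [W n]] <> [W not [W not [W n]]]] ** [Y [Z [W n]]]]]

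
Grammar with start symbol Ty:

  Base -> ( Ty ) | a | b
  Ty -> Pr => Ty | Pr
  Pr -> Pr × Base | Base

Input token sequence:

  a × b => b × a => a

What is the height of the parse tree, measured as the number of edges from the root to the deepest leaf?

5

[Ty [Pr [Pr [Base a]] × [Base b]] => [Ty [Pr [Pr [Base b]] × [Base a]] => [Ty [Pr [Base a]]]]]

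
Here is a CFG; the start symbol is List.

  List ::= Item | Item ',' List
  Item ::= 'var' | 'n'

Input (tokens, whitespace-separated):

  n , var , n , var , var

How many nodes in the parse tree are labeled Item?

5

[List [Item n] , [List [Item var] , [List [Item n] , [List [Item var] , [List [Item var]]]]]]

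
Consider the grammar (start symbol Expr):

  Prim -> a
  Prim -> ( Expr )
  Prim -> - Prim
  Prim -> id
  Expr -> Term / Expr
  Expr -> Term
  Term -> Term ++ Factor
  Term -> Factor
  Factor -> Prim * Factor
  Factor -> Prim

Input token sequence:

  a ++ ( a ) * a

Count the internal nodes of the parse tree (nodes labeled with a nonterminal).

[Expr [Term [Term [Factor [Prim a]]] ++ [Factor [Prim ( [Expr [Term [Factor [Prim a]]]] )] * [Factor [Prim a]]]]]

13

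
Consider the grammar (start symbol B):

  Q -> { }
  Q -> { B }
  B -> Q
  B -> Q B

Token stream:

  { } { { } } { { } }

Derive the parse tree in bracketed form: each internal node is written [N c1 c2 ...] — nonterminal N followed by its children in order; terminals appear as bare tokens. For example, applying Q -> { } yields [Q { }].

B
Q B
{ } B
{ } Q B
{ } { B } B
{ } { Q } B
{ } { { } } B
{ } { { } } Q
{ } { { } } { B }
{ } { { } } { Q }
{ } { { } } { { } }

[B [Q { }] [B [Q { [B [Q { }]] }] [B [Q { [B [Q { }]] }]]]]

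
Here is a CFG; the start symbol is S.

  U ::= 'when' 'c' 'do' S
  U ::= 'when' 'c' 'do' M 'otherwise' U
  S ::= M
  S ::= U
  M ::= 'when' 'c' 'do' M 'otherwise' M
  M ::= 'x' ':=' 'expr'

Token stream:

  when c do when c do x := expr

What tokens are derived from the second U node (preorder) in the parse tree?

when c do x := expr

[S [U when c do [S [U when c do [S [M x := expr]]]]]]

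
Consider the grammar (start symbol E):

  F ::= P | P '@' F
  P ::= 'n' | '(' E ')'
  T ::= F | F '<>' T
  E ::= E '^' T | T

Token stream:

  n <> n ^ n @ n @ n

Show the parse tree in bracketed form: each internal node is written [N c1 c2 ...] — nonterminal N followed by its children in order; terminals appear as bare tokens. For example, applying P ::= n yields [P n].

[E [E [T [F [P n]] <> [T [F [P n]]]]] ^ [T [F [P n] @ [F [P n] @ [F [P n]]]]]]

E
E ^ T
T ^ T
F <> T ^ T
P <> T ^ T
n <> T ^ T
n <> F ^ T
n <> P ^ T
n <> n ^ T
n <> n ^ F
n <> n ^ P @ F
n <> n ^ n @ F
n <> n ^ n @ P @ F
n <> n ^ n @ n @ F
n <> n ^ n @ n @ P
n <> n ^ n @ n @ n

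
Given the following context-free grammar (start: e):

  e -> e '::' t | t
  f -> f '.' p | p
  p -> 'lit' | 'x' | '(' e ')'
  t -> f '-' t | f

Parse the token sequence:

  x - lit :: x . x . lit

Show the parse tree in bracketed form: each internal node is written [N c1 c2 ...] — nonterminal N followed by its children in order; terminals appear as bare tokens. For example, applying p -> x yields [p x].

e
e :: t
t :: t
f - t :: t
p - t :: t
x - t :: t
x - f :: t
x - p :: t
x - lit :: t
x - lit :: f
x - lit :: f . p
x - lit :: f . p . p
x - lit :: p . p . p
x - lit :: x . p . p
x - lit :: x . x . p
x - lit :: x . x . lit

[e [e [t [f [p x]] - [t [f [p lit]]]]] :: [t [f [f [f [p x]] . [p x]] . [p lit]]]]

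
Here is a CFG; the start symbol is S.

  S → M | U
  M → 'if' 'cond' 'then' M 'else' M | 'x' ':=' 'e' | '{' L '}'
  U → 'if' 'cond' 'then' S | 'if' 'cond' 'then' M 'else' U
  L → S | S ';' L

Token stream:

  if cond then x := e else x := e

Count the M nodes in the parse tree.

3

[S [M if cond then [M x := e] else [M x := e]]]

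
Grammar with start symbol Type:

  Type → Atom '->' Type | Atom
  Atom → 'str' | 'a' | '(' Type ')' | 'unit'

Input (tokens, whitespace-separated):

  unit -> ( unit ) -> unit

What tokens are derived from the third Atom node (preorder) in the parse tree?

unit

[Type [Atom unit] -> [Type [Atom ( [Type [Atom unit]] )] -> [Type [Atom unit]]]]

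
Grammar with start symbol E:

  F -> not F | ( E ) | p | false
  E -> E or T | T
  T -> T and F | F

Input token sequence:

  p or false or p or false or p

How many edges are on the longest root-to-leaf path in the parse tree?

[E [E [E [E [E [T [F p]]] or [T [F false]]] or [T [F p]]] or [T [F false]]] or [T [F p]]]

7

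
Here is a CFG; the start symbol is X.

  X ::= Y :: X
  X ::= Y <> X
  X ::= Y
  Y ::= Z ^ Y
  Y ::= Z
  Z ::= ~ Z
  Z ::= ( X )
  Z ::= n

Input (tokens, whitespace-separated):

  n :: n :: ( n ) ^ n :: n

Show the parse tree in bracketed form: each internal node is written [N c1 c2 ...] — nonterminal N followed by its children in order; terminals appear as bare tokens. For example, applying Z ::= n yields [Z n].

[X [Y [Z n]] :: [X [Y [Z n]] :: [X [Y [Z ( [X [Y [Z n]]] )] ^ [Y [Z n]]] :: [X [Y [Z n]]]]]]

X
Y :: X
Z :: X
n :: X
n :: Y :: X
n :: Z :: X
n :: n :: X
n :: n :: Y :: X
n :: n :: Z ^ Y :: X
n :: n :: ( X ) ^ Y :: X
n :: n :: ( Y ) ^ Y :: X
n :: n :: ( Z ) ^ Y :: X
n :: n :: ( n ) ^ Y :: X
n :: n :: ( n ) ^ Z :: X
n :: n :: ( n ) ^ n :: X
n :: n :: ( n ) ^ n :: Y
n :: n :: ( n ) ^ n :: Z
n :: n :: ( n ) ^ n :: n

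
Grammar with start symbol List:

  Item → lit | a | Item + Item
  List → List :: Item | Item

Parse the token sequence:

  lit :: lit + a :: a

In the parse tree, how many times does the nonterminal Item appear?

[List [List [List [Item lit]] :: [Item [Item lit] + [Item a]]] :: [Item a]]

5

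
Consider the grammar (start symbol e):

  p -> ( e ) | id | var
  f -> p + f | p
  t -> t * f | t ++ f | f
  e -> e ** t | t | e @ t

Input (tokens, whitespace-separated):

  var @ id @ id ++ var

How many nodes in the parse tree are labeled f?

4

[e [e [e [t [f [p var]]]] @ [t [f [p id]]]] @ [t [t [f [p id]]] ++ [f [p var]]]]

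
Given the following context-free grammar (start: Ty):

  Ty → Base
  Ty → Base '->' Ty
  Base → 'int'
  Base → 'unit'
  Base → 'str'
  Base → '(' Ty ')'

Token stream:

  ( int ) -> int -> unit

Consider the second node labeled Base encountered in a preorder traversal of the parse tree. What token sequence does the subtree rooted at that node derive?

[Ty [Base ( [Ty [Base int]] )] -> [Ty [Base int] -> [Ty [Base unit]]]]

int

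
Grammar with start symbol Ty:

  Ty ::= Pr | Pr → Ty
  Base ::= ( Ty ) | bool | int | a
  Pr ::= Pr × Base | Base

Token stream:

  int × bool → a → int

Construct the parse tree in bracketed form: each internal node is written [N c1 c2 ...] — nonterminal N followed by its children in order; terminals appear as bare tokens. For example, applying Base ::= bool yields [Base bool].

[Ty [Pr [Pr [Base int]] × [Base bool]] → [Ty [Pr [Base a]] → [Ty [Pr [Base int]]]]]

Ty
Pr → Ty
Pr × Base → Ty
Base × Base → Ty
int × Base → Ty
int × bool → Ty
int × bool → Pr → Ty
int × bool → Base → Ty
int × bool → a → Ty
int × bool → a → Pr
int × bool → a → Base
int × bool → a → int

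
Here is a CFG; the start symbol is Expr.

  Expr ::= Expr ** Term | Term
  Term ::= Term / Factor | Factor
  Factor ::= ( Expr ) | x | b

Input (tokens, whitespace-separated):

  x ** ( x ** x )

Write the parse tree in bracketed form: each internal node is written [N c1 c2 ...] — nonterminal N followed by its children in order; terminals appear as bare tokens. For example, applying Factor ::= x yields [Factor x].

[Expr [Expr [Term [Factor x]]] ** [Term [Factor ( [Expr [Expr [Term [Factor x]]] ** [Term [Factor x]]] )]]]

Expr
Expr ** Term
Term ** Term
Factor ** Term
x ** Term
x ** Factor
x ** ( Expr )
x ** ( Expr ** Term )
x ** ( Term ** Term )
x ** ( Factor ** Term )
x ** ( x ** Term )
x ** ( x ** Factor )
x ** ( x ** x )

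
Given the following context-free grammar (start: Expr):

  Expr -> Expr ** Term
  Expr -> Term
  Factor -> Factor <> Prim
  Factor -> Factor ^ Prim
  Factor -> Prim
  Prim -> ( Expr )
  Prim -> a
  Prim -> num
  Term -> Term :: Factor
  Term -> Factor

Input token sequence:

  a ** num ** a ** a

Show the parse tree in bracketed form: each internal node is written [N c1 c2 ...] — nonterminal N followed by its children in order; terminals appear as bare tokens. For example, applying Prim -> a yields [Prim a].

[Expr [Expr [Expr [Expr [Term [Factor [Prim a]]]] ** [Term [Factor [Prim num]]]] ** [Term [Factor [Prim a]]]] ** [Term [Factor [Prim a]]]]

Expr
Expr ** Term
Expr ** Term ** Term
Expr ** Term ** Term ** Term
Term ** Term ** Term ** Term
Factor ** Term ** Term ** Term
Prim ** Term ** Term ** Term
a ** Term ** Term ** Term
a ** Factor ** Term ** Term
a ** Prim ** Term ** Term
a ** num ** Term ** Term
a ** num ** Factor ** Term
a ** num ** Prim ** Term
a ** num ** a ** Term
a ** num ** a ** Factor
a ** num ** a ** Prim
a ** num ** a ** a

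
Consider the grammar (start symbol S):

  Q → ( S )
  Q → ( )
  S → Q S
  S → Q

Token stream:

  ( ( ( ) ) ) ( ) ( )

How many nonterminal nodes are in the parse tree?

10

[S [Q ( [S [Q ( [S [Q ( )]] )]] )] [S [Q ( )] [S [Q ( )]]]]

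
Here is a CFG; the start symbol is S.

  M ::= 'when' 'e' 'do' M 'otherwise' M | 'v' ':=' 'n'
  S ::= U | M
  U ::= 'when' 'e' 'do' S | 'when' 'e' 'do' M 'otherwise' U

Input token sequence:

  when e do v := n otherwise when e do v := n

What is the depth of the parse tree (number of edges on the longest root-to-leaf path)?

[S [U when e do [M v := n] otherwise [U when e do [S [M v := n]]]]]

5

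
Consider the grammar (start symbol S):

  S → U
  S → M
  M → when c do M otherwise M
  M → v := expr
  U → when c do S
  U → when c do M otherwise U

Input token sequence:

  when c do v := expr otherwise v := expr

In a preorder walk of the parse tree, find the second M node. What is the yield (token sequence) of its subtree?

[S [M when c do [M v := expr] otherwise [M v := expr]]]

v := expr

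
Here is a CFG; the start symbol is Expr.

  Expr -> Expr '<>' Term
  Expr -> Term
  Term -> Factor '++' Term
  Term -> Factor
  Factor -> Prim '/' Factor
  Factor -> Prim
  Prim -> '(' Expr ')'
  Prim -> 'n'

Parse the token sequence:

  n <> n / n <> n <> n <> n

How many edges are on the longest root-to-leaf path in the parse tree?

8

[Expr [Expr [Expr [Expr [Expr [Term [Factor [Prim n]]]] <> [Term [Factor [Prim n] / [Factor [Prim n]]]]] <> [Term [Factor [Prim n]]]] <> [Term [Factor [Prim n]]]] <> [Term [Factor [Prim n]]]]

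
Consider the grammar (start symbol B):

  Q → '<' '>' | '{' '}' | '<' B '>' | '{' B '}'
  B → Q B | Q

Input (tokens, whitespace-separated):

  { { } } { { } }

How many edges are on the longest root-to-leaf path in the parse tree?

5

[B [Q { [B [Q { }]] }] [B [Q { [B [Q { }]] }]]]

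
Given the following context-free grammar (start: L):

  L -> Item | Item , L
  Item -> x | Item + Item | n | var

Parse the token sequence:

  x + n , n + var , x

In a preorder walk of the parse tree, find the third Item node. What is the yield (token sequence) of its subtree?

[L [Item [Item x] + [Item n]] , [L [Item [Item n] + [Item var]] , [L [Item x]]]]

n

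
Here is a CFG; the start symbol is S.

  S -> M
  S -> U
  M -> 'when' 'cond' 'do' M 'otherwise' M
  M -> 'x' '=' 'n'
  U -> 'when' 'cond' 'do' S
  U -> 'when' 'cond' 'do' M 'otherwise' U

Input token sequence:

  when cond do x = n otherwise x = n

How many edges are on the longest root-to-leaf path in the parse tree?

[S [M when cond do [M x = n] otherwise [M x = n]]]

3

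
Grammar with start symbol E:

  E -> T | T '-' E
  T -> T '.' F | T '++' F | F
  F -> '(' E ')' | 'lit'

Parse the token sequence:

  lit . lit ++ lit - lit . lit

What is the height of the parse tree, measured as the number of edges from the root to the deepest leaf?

[E [T [T [T [F lit]] . [F lit]] ++ [F lit]] - [E [T [T [F lit]] . [F lit]]]]

5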